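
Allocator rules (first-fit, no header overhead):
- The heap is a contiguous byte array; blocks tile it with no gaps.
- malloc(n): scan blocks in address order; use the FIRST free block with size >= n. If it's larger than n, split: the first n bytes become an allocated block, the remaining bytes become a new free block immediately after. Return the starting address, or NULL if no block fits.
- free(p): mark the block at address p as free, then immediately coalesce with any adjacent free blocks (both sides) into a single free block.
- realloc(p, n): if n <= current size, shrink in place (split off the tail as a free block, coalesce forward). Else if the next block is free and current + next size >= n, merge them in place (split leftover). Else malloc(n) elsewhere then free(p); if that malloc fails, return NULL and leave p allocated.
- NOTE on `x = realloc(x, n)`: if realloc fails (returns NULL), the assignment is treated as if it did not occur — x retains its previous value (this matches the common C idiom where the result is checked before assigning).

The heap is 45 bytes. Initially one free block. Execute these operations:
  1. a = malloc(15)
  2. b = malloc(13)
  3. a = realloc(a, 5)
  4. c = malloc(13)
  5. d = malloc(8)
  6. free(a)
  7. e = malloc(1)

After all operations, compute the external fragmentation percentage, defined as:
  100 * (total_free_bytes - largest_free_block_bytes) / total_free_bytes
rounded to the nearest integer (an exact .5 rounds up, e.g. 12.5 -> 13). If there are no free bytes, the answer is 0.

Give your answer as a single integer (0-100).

Answer: 60

Derivation:
Op 1: a = malloc(15) -> a = 0; heap: [0-14 ALLOC][15-44 FREE]
Op 2: b = malloc(13) -> b = 15; heap: [0-14 ALLOC][15-27 ALLOC][28-44 FREE]
Op 3: a = realloc(a, 5) -> a = 0; heap: [0-4 ALLOC][5-14 FREE][15-27 ALLOC][28-44 FREE]
Op 4: c = malloc(13) -> c = 28; heap: [0-4 ALLOC][5-14 FREE][15-27 ALLOC][28-40 ALLOC][41-44 FREE]
Op 5: d = malloc(8) -> d = 5; heap: [0-4 ALLOC][5-12 ALLOC][13-14 FREE][15-27 ALLOC][28-40 ALLOC][41-44 FREE]
Op 6: free(a) -> (freed a); heap: [0-4 FREE][5-12 ALLOC][13-14 FREE][15-27 ALLOC][28-40 ALLOC][41-44 FREE]
Op 7: e = malloc(1) -> e = 0; heap: [0-0 ALLOC][1-4 FREE][5-12 ALLOC][13-14 FREE][15-27 ALLOC][28-40 ALLOC][41-44 FREE]
Free blocks: [4 2 4] total_free=10 largest=4 -> 100*(10-4)/10 = 600/10 = 60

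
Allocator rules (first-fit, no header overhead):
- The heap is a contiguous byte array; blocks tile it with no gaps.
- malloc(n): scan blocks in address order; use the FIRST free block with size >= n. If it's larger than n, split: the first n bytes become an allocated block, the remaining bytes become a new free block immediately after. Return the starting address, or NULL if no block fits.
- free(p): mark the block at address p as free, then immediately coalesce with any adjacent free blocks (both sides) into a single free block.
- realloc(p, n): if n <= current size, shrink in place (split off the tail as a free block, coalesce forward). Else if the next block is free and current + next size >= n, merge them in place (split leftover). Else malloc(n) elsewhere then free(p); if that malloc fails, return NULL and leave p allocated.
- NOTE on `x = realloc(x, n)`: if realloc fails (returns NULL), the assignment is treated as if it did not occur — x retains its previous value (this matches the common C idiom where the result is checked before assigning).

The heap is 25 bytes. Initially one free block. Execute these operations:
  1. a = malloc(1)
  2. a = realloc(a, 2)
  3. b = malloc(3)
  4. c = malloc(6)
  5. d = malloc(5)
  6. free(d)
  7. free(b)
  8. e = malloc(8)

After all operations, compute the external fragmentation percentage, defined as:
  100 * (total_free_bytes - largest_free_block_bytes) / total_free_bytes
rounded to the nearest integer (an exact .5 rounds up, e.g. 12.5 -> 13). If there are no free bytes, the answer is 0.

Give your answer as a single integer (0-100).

Answer: 33

Derivation:
Op 1: a = malloc(1) -> a = 0; heap: [0-0 ALLOC][1-24 FREE]
Op 2: a = realloc(a, 2) -> a = 0; heap: [0-1 ALLOC][2-24 FREE]
Op 3: b = malloc(3) -> b = 2; heap: [0-1 ALLOC][2-4 ALLOC][5-24 FREE]
Op 4: c = malloc(6) -> c = 5; heap: [0-1 ALLOC][2-4 ALLOC][5-10 ALLOC][11-24 FREE]
Op 5: d = malloc(5) -> d = 11; heap: [0-1 ALLOC][2-4 ALLOC][5-10 ALLOC][11-15 ALLOC][16-24 FREE]
Op 6: free(d) -> (freed d); heap: [0-1 ALLOC][2-4 ALLOC][5-10 ALLOC][11-24 FREE]
Op 7: free(b) -> (freed b); heap: [0-1 ALLOC][2-4 FREE][5-10 ALLOC][11-24 FREE]
Op 8: e = malloc(8) -> e = 11; heap: [0-1 ALLOC][2-4 FREE][5-10 ALLOC][11-18 ALLOC][19-24 FREE]
Free blocks: [3 6] total_free=9 largest=6 -> 100*(9-6)/9 = 300/9 ≈ 33.333 -> rounds to 33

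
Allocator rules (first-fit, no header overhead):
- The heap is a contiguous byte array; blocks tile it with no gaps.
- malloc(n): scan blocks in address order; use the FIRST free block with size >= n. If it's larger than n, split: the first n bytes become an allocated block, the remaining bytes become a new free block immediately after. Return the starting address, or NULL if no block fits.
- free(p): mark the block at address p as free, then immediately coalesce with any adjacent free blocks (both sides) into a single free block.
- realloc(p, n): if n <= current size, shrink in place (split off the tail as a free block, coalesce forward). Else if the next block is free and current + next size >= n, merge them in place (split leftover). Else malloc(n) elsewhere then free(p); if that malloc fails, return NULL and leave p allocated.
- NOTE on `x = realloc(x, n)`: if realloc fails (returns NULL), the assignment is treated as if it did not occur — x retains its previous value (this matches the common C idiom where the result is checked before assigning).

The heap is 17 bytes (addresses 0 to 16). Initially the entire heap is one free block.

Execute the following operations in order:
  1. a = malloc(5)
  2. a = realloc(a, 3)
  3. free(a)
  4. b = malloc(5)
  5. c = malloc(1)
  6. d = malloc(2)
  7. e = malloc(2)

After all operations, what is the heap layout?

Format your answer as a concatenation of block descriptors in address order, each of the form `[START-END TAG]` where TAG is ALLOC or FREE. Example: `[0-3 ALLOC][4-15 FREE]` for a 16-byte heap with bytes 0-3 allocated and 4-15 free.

Answer: [0-4 ALLOC][5-5 ALLOC][6-7 ALLOC][8-9 ALLOC][10-16 FREE]

Derivation:
Op 1: a = malloc(5) -> a = 0; heap: [0-4 ALLOC][5-16 FREE]
Op 2: a = realloc(a, 3) -> a = 0; heap: [0-2 ALLOC][3-16 FREE]
Op 3: free(a) -> (freed a); heap: [0-16 FREE]
Op 4: b = malloc(5) -> b = 0; heap: [0-4 ALLOC][5-16 FREE]
Op 5: c = malloc(1) -> c = 5; heap: [0-4 ALLOC][5-5 ALLOC][6-16 FREE]
Op 6: d = malloc(2) -> d = 6; heap: [0-4 ALLOC][5-5 ALLOC][6-7 ALLOC][8-16 FREE]
Op 7: e = malloc(2) -> e = 8; heap: [0-4 ALLOC][5-5 ALLOC][6-7 ALLOC][8-9 ALLOC][10-16 FREE]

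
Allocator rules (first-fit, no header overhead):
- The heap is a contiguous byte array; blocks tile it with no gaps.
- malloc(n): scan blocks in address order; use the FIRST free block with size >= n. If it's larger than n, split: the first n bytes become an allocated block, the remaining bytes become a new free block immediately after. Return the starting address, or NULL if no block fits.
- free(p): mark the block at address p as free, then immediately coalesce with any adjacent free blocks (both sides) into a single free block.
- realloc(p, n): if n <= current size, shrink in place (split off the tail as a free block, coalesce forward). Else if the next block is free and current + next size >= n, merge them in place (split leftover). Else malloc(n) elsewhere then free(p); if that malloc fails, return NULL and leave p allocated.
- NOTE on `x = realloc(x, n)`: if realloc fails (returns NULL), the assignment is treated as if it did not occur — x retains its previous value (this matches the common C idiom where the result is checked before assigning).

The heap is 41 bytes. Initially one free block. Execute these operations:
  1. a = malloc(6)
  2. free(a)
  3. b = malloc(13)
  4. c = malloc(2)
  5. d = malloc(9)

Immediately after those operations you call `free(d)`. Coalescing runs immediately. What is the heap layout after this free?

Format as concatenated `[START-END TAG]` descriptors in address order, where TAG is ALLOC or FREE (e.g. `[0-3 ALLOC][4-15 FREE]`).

Answer: [0-12 ALLOC][13-14 ALLOC][15-40 FREE]

Derivation:
Op 1: a = malloc(6) -> a = 0; heap: [0-5 ALLOC][6-40 FREE]
Op 2: free(a) -> (freed a); heap: [0-40 FREE]
Op 3: b = malloc(13) -> b = 0; heap: [0-12 ALLOC][13-40 FREE]
Op 4: c = malloc(2) -> c = 13; heap: [0-12 ALLOC][13-14 ALLOC][15-40 FREE]
Op 5: d = malloc(9) -> d = 15; heap: [0-12 ALLOC][13-14 ALLOC][15-23 ALLOC][24-40 FREE]
free(d): d = 15 -> block [15-23 ALLOC]; mark free, coalesce with adjacent free neighbors -> [0-12 ALLOC][13-14 ALLOC][15-40 FREE]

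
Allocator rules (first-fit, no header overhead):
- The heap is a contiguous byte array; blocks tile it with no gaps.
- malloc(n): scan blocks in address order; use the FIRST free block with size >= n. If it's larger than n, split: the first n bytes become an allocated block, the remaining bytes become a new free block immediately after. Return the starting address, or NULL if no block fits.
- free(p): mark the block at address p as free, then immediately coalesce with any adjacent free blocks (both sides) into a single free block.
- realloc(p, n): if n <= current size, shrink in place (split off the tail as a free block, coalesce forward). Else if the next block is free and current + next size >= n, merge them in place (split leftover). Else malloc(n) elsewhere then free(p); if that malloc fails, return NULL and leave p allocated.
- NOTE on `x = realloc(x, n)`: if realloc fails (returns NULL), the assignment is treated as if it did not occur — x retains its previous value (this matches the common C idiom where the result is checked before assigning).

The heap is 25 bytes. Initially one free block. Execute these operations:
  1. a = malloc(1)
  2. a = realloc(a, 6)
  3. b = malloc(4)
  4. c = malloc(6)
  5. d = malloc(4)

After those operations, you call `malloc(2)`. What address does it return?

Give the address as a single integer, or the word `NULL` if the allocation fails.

Op 1: a = malloc(1) -> a = 0; heap: [0-0 ALLOC][1-24 FREE]
Op 2: a = realloc(a, 6) -> a = 0; heap: [0-5 ALLOC][6-24 FREE]
Op 3: b = malloc(4) -> b = 6; heap: [0-5 ALLOC][6-9 ALLOC][10-24 FREE]
Op 4: c = malloc(6) -> c = 10; heap: [0-5 ALLOC][6-9 ALLOC][10-15 ALLOC][16-24 FREE]
Op 5: d = malloc(4) -> d = 16; heap: [0-5 ALLOC][6-9 ALLOC][10-15 ALLOC][16-19 ALLOC][20-24 FREE]
malloc(2): first-fit scan over [0-5 ALLOC][6-9 ALLOC][10-15 ALLOC][16-19 ALLOC][20-24 FREE] -> 20

Answer: 20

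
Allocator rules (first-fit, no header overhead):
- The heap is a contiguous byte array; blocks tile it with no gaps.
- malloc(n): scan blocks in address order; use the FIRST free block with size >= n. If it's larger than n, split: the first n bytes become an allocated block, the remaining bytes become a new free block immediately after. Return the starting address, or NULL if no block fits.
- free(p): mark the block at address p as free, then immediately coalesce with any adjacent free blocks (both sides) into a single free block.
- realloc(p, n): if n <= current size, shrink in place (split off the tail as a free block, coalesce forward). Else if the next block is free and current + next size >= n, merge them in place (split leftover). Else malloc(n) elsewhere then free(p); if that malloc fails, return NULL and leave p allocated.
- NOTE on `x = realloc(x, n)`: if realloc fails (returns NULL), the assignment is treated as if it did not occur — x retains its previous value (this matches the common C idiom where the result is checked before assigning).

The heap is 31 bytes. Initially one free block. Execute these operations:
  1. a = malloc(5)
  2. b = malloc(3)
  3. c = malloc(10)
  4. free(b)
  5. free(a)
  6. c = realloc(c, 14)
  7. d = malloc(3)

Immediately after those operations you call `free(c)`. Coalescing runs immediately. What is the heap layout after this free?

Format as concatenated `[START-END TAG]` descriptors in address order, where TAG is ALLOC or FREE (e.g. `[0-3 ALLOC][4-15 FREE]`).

Answer: [0-2 ALLOC][3-30 FREE]

Derivation:
Op 1: a = malloc(5) -> a = 0; heap: [0-4 ALLOC][5-30 FREE]
Op 2: b = malloc(3) -> b = 5; heap: [0-4 ALLOC][5-7 ALLOC][8-30 FREE]
Op 3: c = malloc(10) -> c = 8; heap: [0-4 ALLOC][5-7 ALLOC][8-17 ALLOC][18-30 FREE]
Op 4: free(b) -> (freed b); heap: [0-4 ALLOC][5-7 FREE][8-17 ALLOC][18-30 FREE]
Op 5: free(a) -> (freed a); heap: [0-7 FREE][8-17 ALLOC][18-30 FREE]
Op 6: c = realloc(c, 14) -> c = 8; heap: [0-7 FREE][8-21 ALLOC][22-30 FREE]
Op 7: d = malloc(3) -> d = 0; heap: [0-2 ALLOC][3-7 FREE][8-21 ALLOC][22-30 FREE]
free(c): c = 8 -> block [8-21 ALLOC]; mark free, coalesce with adjacent free neighbors -> [0-2 ALLOC][3-30 FREE]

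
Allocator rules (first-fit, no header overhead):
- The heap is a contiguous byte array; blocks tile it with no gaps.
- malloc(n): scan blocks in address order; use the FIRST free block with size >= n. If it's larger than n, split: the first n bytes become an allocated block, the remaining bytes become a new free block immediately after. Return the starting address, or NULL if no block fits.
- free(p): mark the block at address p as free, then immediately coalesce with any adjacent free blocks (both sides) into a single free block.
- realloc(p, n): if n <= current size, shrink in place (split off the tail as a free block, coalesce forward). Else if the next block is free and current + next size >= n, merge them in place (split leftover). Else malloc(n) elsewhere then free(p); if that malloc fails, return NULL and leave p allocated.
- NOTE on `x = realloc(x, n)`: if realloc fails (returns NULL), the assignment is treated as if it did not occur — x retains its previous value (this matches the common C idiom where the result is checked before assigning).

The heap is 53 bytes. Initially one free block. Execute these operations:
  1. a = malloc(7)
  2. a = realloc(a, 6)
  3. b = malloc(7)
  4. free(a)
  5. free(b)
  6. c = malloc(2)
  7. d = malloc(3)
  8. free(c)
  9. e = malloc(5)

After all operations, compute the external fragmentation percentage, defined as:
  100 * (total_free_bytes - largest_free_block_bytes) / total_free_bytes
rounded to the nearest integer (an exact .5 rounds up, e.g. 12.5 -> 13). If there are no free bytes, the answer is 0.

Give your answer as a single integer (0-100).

Op 1: a = malloc(7) -> a = 0; heap: [0-6 ALLOC][7-52 FREE]
Op 2: a = realloc(a, 6) -> a = 0; heap: [0-5 ALLOC][6-52 FREE]
Op 3: b = malloc(7) -> b = 6; heap: [0-5 ALLOC][6-12 ALLOC][13-52 FREE]
Op 4: free(a) -> (freed a); heap: [0-5 FREE][6-12 ALLOC][13-52 FREE]
Op 5: free(b) -> (freed b); heap: [0-52 FREE]
Op 6: c = malloc(2) -> c = 0; heap: [0-1 ALLOC][2-52 FREE]
Op 7: d = malloc(3) -> d = 2; heap: [0-1 ALLOC][2-4 ALLOC][5-52 FREE]
Op 8: free(c) -> (freed c); heap: [0-1 FREE][2-4 ALLOC][5-52 FREE]
Op 9: e = malloc(5) -> e = 5; heap: [0-1 FREE][2-4 ALLOC][5-9 ALLOC][10-52 FREE]
Free blocks: [2 43] total_free=45 largest=43 -> 100*(45-43)/45 = 200/45 ≈ 4.444 -> rounds to 4

Answer: 4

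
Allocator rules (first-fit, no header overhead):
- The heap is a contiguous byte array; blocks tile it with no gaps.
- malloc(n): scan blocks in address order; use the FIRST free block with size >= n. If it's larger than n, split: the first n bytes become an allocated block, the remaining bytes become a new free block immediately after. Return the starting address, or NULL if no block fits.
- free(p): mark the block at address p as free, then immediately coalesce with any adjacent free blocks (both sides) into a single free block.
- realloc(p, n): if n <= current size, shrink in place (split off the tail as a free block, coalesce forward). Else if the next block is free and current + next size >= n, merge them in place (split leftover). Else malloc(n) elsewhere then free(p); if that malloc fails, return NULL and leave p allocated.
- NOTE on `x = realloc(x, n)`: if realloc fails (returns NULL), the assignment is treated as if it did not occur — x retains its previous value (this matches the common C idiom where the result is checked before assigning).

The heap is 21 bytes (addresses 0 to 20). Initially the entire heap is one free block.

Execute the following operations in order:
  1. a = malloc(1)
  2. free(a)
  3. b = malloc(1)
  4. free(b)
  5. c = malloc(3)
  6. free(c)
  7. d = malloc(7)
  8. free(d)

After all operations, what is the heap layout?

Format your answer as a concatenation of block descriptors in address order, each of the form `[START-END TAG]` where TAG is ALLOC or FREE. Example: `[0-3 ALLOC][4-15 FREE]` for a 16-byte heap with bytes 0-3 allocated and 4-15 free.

Answer: [0-20 FREE]

Derivation:
Op 1: a = malloc(1) -> a = 0; heap: [0-0 ALLOC][1-20 FREE]
Op 2: free(a) -> (freed a); heap: [0-20 FREE]
Op 3: b = malloc(1) -> b = 0; heap: [0-0 ALLOC][1-20 FREE]
Op 4: free(b) -> (freed b); heap: [0-20 FREE]
Op 5: c = malloc(3) -> c = 0; heap: [0-2 ALLOC][3-20 FREE]
Op 6: free(c) -> (freed c); heap: [0-20 FREE]
Op 7: d = malloc(7) -> d = 0; heap: [0-6 ALLOC][7-20 FREE]
Op 8: free(d) -> (freed d); heap: [0-20 FREE]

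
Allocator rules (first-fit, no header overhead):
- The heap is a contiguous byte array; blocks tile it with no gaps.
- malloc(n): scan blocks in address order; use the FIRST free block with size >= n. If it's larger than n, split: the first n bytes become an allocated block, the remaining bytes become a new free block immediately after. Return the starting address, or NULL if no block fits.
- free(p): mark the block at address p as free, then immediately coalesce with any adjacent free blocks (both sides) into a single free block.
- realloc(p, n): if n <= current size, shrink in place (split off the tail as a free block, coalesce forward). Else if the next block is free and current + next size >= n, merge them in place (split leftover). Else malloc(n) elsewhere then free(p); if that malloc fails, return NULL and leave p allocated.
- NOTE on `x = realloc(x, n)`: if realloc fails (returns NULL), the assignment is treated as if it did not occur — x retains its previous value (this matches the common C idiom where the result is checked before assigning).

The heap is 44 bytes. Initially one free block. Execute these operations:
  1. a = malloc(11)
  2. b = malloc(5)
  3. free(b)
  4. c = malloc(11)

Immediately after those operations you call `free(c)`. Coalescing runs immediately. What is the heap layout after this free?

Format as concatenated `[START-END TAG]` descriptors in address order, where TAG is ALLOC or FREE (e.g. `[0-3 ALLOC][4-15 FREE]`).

Answer: [0-10 ALLOC][11-43 FREE]

Derivation:
Op 1: a = malloc(11) -> a = 0; heap: [0-10 ALLOC][11-43 FREE]
Op 2: b = malloc(5) -> b = 11; heap: [0-10 ALLOC][11-15 ALLOC][16-43 FREE]
Op 3: free(b) -> (freed b); heap: [0-10 ALLOC][11-43 FREE]
Op 4: c = malloc(11) -> c = 11; heap: [0-10 ALLOC][11-21 ALLOC][22-43 FREE]
free(c): c = 11 -> block [11-21 ALLOC]; mark free, coalesce with adjacent free neighbors -> [0-10 ALLOC][11-43 FREE]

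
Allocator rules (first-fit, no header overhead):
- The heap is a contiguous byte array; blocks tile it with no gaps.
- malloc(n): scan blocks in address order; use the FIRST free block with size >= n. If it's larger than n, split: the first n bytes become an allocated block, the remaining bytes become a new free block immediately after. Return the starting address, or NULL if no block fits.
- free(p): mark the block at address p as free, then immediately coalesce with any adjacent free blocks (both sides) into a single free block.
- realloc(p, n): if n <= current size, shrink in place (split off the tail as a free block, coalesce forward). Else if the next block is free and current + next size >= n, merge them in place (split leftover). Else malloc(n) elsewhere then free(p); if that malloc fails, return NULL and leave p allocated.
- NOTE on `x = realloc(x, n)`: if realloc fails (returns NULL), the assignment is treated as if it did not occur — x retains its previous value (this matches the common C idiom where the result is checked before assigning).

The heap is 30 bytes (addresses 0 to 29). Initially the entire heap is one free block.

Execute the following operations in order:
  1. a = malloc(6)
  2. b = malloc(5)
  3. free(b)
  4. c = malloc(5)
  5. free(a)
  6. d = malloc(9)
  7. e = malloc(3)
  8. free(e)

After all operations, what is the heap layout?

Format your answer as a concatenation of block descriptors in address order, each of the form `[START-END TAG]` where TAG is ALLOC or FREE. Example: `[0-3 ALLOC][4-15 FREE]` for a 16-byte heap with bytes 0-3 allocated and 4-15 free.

Op 1: a = malloc(6) -> a = 0; heap: [0-5 ALLOC][6-29 FREE]
Op 2: b = malloc(5) -> b = 6; heap: [0-5 ALLOC][6-10 ALLOC][11-29 FREE]
Op 3: free(b) -> (freed b); heap: [0-5 ALLOC][6-29 FREE]
Op 4: c = malloc(5) -> c = 6; heap: [0-5 ALLOC][6-10 ALLOC][11-29 FREE]
Op 5: free(a) -> (freed a); heap: [0-5 FREE][6-10 ALLOC][11-29 FREE]
Op 6: d = malloc(9) -> d = 11; heap: [0-5 FREE][6-10 ALLOC][11-19 ALLOC][20-29 FREE]
Op 7: e = malloc(3) -> e = 0; heap: [0-2 ALLOC][3-5 FREE][6-10 ALLOC][11-19 ALLOC][20-29 FREE]
Op 8: free(e) -> (freed e); heap: [0-5 FREE][6-10 ALLOC][11-19 ALLOC][20-29 FREE]

Answer: [0-5 FREE][6-10 ALLOC][11-19 ALLOC][20-29 FREE]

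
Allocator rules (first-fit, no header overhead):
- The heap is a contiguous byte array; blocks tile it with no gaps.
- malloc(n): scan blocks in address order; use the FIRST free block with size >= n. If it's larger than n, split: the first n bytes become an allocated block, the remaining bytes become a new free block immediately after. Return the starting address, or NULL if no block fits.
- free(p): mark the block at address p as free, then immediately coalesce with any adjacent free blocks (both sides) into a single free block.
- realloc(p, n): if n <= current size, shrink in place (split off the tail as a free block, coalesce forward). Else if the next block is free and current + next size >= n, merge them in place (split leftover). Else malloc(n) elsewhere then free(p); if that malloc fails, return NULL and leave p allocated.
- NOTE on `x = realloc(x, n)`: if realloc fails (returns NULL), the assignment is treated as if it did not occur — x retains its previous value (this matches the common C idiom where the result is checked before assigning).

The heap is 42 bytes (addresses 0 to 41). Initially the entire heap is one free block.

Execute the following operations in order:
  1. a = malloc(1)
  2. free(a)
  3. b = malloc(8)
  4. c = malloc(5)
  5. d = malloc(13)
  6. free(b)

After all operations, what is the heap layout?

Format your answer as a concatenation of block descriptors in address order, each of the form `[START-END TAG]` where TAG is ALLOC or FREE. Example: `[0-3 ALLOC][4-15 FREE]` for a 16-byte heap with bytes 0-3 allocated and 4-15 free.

Op 1: a = malloc(1) -> a = 0; heap: [0-0 ALLOC][1-41 FREE]
Op 2: free(a) -> (freed a); heap: [0-41 FREE]
Op 3: b = malloc(8) -> b = 0; heap: [0-7 ALLOC][8-41 FREE]
Op 4: c = malloc(5) -> c = 8; heap: [0-7 ALLOC][8-12 ALLOC][13-41 FREE]
Op 5: d = malloc(13) -> d = 13; heap: [0-7 ALLOC][8-12 ALLOC][13-25 ALLOC][26-41 FREE]
Op 6: free(b) -> (freed b); heap: [0-7 FREE][8-12 ALLOC][13-25 ALLOC][26-41 FREE]

Answer: [0-7 FREE][8-12 ALLOC][13-25 ALLOC][26-41 FREE]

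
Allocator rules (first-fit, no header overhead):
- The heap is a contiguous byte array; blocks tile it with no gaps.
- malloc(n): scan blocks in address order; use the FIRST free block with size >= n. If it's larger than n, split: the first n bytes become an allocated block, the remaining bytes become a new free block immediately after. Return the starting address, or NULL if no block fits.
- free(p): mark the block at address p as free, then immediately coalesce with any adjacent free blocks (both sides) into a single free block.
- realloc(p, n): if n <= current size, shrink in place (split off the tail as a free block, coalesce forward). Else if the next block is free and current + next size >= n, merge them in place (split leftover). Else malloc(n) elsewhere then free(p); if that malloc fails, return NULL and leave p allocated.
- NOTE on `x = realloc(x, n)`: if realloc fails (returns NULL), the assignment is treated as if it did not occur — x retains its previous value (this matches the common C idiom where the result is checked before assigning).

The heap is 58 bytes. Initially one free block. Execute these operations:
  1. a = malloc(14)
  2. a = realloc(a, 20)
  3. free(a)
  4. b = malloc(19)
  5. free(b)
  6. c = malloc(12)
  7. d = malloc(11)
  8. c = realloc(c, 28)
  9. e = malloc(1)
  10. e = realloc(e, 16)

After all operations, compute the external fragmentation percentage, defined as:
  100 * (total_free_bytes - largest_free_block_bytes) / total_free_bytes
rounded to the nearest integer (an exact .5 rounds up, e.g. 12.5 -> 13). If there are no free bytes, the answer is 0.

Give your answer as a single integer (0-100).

Op 1: a = malloc(14) -> a = 0; heap: [0-13 ALLOC][14-57 FREE]
Op 2: a = realloc(a, 20) -> a = 0; heap: [0-19 ALLOC][20-57 FREE]
Op 3: free(a) -> (freed a); heap: [0-57 FREE]
Op 4: b = malloc(19) -> b = 0; heap: [0-18 ALLOC][19-57 FREE]
Op 5: free(b) -> (freed b); heap: [0-57 FREE]
Op 6: c = malloc(12) -> c = 0; heap: [0-11 ALLOC][12-57 FREE]
Op 7: d = malloc(11) -> d = 12; heap: [0-11 ALLOC][12-22 ALLOC][23-57 FREE]
Op 8: c = realloc(c, 28) -> c = 23; heap: [0-11 FREE][12-22 ALLOC][23-50 ALLOC][51-57 FREE]
Op 9: e = malloc(1) -> e = 0; heap: [0-0 ALLOC][1-11 FREE][12-22 ALLOC][23-50 ALLOC][51-57 FREE]
Op 10: e = realloc(e, 16) -> NULL (e unchanged); heap: [0-0 ALLOC][1-11 FREE][12-22 ALLOC][23-50 ALLOC][51-57 FREE]
Free blocks: [11 7] total_free=18 largest=11 -> 100*(18-11)/18 = 700/18 ≈ 38.889 -> rounds to 39

Answer: 39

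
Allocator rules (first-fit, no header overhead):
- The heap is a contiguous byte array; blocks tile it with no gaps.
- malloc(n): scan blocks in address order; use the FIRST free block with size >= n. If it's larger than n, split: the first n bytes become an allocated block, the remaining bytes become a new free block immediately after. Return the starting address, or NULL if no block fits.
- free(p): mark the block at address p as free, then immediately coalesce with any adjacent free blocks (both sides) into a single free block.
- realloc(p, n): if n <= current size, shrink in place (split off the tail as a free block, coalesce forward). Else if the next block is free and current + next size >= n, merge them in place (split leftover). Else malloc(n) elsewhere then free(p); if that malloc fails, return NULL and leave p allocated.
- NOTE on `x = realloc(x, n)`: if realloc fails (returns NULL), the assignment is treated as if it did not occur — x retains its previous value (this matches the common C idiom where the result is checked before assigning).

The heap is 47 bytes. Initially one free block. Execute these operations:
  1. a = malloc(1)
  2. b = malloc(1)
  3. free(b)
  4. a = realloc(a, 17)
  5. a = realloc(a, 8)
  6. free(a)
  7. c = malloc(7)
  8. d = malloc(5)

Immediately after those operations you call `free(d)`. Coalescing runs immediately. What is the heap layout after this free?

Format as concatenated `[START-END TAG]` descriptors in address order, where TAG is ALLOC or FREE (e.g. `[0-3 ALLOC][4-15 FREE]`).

Op 1: a = malloc(1) -> a = 0; heap: [0-0 ALLOC][1-46 FREE]
Op 2: b = malloc(1) -> b = 1; heap: [0-0 ALLOC][1-1 ALLOC][2-46 FREE]
Op 3: free(b) -> (freed b); heap: [0-0 ALLOC][1-46 FREE]
Op 4: a = realloc(a, 17) -> a = 0; heap: [0-16 ALLOC][17-46 FREE]
Op 5: a = realloc(a, 8) -> a = 0; heap: [0-7 ALLOC][8-46 FREE]
Op 6: free(a) -> (freed a); heap: [0-46 FREE]
Op 7: c = malloc(7) -> c = 0; heap: [0-6 ALLOC][7-46 FREE]
Op 8: d = malloc(5) -> d = 7; heap: [0-6 ALLOC][7-11 ALLOC][12-46 FREE]
free(d): d = 7 -> block [7-11 ALLOC]; mark free, coalesce with adjacent free neighbors -> [0-6 ALLOC][7-46 FREE]

Answer: [0-6 ALLOC][7-46 FREE]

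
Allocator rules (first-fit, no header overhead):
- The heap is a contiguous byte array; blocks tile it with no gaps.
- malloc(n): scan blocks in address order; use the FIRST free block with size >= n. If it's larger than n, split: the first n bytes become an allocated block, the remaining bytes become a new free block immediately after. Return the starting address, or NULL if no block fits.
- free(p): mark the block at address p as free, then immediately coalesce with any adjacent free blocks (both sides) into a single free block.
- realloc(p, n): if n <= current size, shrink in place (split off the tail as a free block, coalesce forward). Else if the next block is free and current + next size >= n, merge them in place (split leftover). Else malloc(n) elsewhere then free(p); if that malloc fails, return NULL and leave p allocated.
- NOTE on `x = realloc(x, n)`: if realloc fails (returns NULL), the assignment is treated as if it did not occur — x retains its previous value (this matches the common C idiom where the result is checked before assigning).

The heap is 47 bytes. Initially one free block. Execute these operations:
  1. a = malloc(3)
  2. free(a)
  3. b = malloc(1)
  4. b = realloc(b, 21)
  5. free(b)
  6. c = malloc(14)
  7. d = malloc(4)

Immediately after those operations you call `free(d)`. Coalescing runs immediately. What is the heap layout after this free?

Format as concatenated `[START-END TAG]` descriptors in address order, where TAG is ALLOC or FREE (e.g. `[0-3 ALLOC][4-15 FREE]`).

Op 1: a = malloc(3) -> a = 0; heap: [0-2 ALLOC][3-46 FREE]
Op 2: free(a) -> (freed a); heap: [0-46 FREE]
Op 3: b = malloc(1) -> b = 0; heap: [0-0 ALLOC][1-46 FREE]
Op 4: b = realloc(b, 21) -> b = 0; heap: [0-20 ALLOC][21-46 FREE]
Op 5: free(b) -> (freed b); heap: [0-46 FREE]
Op 6: c = malloc(14) -> c = 0; heap: [0-13 ALLOC][14-46 FREE]
Op 7: d = malloc(4) -> d = 14; heap: [0-13 ALLOC][14-17 ALLOC][18-46 FREE]
free(d): d = 14 -> block [14-17 ALLOC]; mark free, coalesce with adjacent free neighbors -> [0-13 ALLOC][14-46 FREE]

Answer: [0-13 ALLOC][14-46 FREE]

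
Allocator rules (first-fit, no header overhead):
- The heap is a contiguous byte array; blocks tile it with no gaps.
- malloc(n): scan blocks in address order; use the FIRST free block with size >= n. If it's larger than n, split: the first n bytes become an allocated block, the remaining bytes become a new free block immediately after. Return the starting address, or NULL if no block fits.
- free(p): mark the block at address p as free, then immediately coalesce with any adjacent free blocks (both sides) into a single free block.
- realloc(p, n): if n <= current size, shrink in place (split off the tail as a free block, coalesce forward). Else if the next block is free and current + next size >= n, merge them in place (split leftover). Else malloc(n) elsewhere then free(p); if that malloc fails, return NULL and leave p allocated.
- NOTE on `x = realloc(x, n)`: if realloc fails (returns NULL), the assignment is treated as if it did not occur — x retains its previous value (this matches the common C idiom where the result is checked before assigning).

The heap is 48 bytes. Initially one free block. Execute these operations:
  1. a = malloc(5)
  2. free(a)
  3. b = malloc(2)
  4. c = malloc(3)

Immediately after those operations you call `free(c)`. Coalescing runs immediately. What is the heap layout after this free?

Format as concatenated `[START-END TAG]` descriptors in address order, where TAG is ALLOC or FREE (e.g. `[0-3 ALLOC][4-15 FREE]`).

Answer: [0-1 ALLOC][2-47 FREE]

Derivation:
Op 1: a = malloc(5) -> a = 0; heap: [0-4 ALLOC][5-47 FREE]
Op 2: free(a) -> (freed a); heap: [0-47 FREE]
Op 3: b = malloc(2) -> b = 0; heap: [0-1 ALLOC][2-47 FREE]
Op 4: c = malloc(3) -> c = 2; heap: [0-1 ALLOC][2-4 ALLOC][5-47 FREE]
free(c): c = 2 -> block [2-4 ALLOC]; mark free, coalesce with adjacent free neighbors -> [0-1 ALLOC][2-47 FREE]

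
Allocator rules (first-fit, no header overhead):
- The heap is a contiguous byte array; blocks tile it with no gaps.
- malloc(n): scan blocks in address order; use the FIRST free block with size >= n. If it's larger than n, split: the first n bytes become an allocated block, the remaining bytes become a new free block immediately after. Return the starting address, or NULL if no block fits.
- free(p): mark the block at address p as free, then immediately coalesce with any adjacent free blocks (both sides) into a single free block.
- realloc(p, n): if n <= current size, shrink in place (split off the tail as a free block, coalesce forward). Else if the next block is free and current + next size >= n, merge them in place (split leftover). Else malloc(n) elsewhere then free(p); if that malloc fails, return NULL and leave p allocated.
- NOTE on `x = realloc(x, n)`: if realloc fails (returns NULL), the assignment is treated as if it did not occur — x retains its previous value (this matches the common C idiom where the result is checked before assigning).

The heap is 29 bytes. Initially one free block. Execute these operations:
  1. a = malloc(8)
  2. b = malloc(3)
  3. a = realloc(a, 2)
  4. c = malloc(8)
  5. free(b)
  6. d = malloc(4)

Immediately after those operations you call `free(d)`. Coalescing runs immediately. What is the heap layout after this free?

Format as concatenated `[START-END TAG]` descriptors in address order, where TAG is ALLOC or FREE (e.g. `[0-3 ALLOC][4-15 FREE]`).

Answer: [0-1 ALLOC][2-10 FREE][11-18 ALLOC][19-28 FREE]

Derivation:
Op 1: a = malloc(8) -> a = 0; heap: [0-7 ALLOC][8-28 FREE]
Op 2: b = malloc(3) -> b = 8; heap: [0-7 ALLOC][8-10 ALLOC][11-28 FREE]
Op 3: a = realloc(a, 2) -> a = 0; heap: [0-1 ALLOC][2-7 FREE][8-10 ALLOC][11-28 FREE]
Op 4: c = malloc(8) -> c = 11; heap: [0-1 ALLOC][2-7 FREE][8-10 ALLOC][11-18 ALLOC][19-28 FREE]
Op 5: free(b) -> (freed b); heap: [0-1 ALLOC][2-10 FREE][11-18 ALLOC][19-28 FREE]
Op 6: d = malloc(4) -> d = 2; heap: [0-1 ALLOC][2-5 ALLOC][6-10 FREE][11-18 ALLOC][19-28 FREE]
free(d): d = 2 -> block [2-5 ALLOC]; mark free, coalesce with adjacent free neighbors -> [0-1 ALLOC][2-10 FREE][11-18 ALLOC][19-28 FREE]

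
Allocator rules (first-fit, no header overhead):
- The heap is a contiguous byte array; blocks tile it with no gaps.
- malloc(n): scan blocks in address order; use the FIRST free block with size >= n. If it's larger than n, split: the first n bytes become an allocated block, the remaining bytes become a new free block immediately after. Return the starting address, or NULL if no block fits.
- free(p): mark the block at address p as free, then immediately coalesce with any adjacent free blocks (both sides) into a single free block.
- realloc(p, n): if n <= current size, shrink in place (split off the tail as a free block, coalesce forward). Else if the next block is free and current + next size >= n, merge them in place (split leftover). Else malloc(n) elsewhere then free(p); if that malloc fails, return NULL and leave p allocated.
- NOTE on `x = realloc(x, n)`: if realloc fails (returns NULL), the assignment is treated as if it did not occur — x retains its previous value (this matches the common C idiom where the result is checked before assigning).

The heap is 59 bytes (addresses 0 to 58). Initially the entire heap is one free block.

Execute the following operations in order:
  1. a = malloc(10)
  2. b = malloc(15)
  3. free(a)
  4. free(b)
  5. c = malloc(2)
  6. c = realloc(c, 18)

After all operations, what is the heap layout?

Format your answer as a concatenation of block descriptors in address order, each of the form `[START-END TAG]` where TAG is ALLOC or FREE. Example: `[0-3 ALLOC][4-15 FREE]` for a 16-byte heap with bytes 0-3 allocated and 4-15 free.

Op 1: a = malloc(10) -> a = 0; heap: [0-9 ALLOC][10-58 FREE]
Op 2: b = malloc(15) -> b = 10; heap: [0-9 ALLOC][10-24 ALLOC][25-58 FREE]
Op 3: free(a) -> (freed a); heap: [0-9 FREE][10-24 ALLOC][25-58 FREE]
Op 4: free(b) -> (freed b); heap: [0-58 FREE]
Op 5: c = malloc(2) -> c = 0; heap: [0-1 ALLOC][2-58 FREE]
Op 6: c = realloc(c, 18) -> c = 0; heap: [0-17 ALLOC][18-58 FREE]

Answer: [0-17 ALLOC][18-58 FREE]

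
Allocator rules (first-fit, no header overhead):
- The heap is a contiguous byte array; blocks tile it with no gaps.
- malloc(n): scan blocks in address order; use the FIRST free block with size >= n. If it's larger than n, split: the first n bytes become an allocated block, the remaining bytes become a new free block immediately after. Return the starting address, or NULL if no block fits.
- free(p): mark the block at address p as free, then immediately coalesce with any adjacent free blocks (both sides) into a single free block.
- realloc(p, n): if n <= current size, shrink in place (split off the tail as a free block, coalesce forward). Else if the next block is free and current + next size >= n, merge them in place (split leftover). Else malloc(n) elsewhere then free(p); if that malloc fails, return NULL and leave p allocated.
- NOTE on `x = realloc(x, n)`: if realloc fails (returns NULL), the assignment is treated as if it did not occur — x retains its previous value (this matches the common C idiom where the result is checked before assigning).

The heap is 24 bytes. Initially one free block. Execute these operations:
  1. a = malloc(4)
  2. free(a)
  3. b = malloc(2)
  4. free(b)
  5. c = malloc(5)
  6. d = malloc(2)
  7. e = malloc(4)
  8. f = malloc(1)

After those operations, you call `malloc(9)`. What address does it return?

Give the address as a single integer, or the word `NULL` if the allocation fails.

Op 1: a = malloc(4) -> a = 0; heap: [0-3 ALLOC][4-23 FREE]
Op 2: free(a) -> (freed a); heap: [0-23 FREE]
Op 3: b = malloc(2) -> b = 0; heap: [0-1 ALLOC][2-23 FREE]
Op 4: free(b) -> (freed b); heap: [0-23 FREE]
Op 5: c = malloc(5) -> c = 0; heap: [0-4 ALLOC][5-23 FREE]
Op 6: d = malloc(2) -> d = 5; heap: [0-4 ALLOC][5-6 ALLOC][7-23 FREE]
Op 7: e = malloc(4) -> e = 7; heap: [0-4 ALLOC][5-6 ALLOC][7-10 ALLOC][11-23 FREE]
Op 8: f = malloc(1) -> f = 11; heap: [0-4 ALLOC][5-6 ALLOC][7-10 ALLOC][11-11 ALLOC][12-23 FREE]
malloc(9): first-fit scan over [0-4 ALLOC][5-6 ALLOC][7-10 ALLOC][11-11 ALLOC][12-23 FREE] -> 12

Answer: 12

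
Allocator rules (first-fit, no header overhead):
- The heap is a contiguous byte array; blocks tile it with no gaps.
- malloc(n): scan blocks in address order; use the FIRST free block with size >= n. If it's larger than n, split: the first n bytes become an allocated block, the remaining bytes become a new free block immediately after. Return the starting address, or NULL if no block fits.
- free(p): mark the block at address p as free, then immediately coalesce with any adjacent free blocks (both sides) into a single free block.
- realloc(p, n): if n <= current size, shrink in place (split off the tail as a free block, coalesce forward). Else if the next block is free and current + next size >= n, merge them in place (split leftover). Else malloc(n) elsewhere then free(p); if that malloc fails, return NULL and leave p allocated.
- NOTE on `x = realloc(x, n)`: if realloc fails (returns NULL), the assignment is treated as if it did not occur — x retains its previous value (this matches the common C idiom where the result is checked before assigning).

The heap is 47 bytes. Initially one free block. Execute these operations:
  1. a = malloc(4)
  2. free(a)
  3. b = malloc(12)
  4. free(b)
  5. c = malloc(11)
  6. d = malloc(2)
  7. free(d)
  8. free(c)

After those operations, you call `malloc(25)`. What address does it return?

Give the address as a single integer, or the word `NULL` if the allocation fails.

Op 1: a = malloc(4) -> a = 0; heap: [0-3 ALLOC][4-46 FREE]
Op 2: free(a) -> (freed a); heap: [0-46 FREE]
Op 3: b = malloc(12) -> b = 0; heap: [0-11 ALLOC][12-46 FREE]
Op 4: free(b) -> (freed b); heap: [0-46 FREE]
Op 5: c = malloc(11) -> c = 0; heap: [0-10 ALLOC][11-46 FREE]
Op 6: d = malloc(2) -> d = 11; heap: [0-10 ALLOC][11-12 ALLOC][13-46 FREE]
Op 7: free(d) -> (freed d); heap: [0-10 ALLOC][11-46 FREE]
Op 8: free(c) -> (freed c); heap: [0-46 FREE]
malloc(25): first-fit scan over [0-46 FREE] -> 0

Answer: 0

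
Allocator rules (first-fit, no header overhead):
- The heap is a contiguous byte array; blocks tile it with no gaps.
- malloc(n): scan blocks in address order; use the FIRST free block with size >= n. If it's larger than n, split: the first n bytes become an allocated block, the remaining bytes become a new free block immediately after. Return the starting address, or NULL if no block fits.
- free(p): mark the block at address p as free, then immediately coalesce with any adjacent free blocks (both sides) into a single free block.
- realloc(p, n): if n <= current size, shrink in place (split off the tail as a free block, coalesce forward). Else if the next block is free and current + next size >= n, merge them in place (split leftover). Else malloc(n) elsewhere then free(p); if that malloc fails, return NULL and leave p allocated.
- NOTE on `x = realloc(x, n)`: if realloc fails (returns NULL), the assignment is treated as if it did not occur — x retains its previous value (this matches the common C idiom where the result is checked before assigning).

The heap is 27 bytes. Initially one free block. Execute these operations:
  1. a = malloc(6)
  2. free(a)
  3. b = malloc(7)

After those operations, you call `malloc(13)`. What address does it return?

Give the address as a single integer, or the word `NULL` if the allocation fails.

Op 1: a = malloc(6) -> a = 0; heap: [0-5 ALLOC][6-26 FREE]
Op 2: free(a) -> (freed a); heap: [0-26 FREE]
Op 3: b = malloc(7) -> b = 0; heap: [0-6 ALLOC][7-26 FREE]
malloc(13): first-fit scan over [0-6 ALLOC][7-26 FREE] -> 7

Answer: 7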